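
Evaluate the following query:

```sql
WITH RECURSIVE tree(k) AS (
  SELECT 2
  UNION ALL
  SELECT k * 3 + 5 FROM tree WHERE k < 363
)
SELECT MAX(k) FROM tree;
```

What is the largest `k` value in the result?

Base: k=2.
Iteration 1: 2 < 363 holds -> k = 2 * 3 + 5 = 11.
Iteration 2: 11 < 363 holds -> k = 11 * 3 + 5 = 38.
Iteration 3: 38 < 363 holds -> k = 38 * 3 + 5 = 119.
Iteration 4: 119 < 363 holds -> k = 119 * 3 + 5 = 362.
Iteration 5: 362 < 363 holds -> k = 362 * 3 + 5 = 1091.
Iteration 6: 1091 < 363 fails; recursion stops.
k values: 2, 11, 38, 119, 362, 1091; the maximum is 1091.

1091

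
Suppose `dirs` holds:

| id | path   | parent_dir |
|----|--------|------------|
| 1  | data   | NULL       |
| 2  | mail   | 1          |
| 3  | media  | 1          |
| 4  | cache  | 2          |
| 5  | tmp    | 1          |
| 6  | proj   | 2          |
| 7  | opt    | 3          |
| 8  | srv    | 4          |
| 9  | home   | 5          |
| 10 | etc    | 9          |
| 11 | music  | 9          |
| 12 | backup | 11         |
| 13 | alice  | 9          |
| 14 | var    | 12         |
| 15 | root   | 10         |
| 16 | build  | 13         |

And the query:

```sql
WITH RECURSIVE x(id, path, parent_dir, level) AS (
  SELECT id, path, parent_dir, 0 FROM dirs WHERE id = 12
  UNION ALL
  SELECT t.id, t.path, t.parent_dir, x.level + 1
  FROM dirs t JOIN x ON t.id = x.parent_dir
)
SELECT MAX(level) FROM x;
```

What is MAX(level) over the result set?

4

Base: id=12 (backup), parent_dir=11, level 0.
Iteration 1: join on id=11 -> music (id 11, parent_dir=9, level 1).
Iteration 2: join on id=9 -> home (id 9, parent_dir=5, level 2).
Iteration 3: join on id=5 -> tmp (id 5, parent_dir=1, level 3).
Iteration 4: join on id=1 -> data (id 1, parent_dir=NULL, level 4).
Iteration 5: parent_dir is NULL; no match; recursion stops.
level values: 0, 1, 2, 3, 4; the maximum is 4.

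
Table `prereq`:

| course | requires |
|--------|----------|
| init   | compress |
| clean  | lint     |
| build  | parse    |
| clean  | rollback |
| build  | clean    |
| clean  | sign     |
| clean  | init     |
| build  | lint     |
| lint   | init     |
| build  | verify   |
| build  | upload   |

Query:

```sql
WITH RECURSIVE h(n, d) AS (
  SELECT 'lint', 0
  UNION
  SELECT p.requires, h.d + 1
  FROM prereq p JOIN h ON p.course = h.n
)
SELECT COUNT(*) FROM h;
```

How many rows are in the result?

Base: (lint, d=0).
Iteration 1: edges from {lint} -> (init, d=1).
Iteration 2: edges from {init} -> (compress, d=2).
Iteration 3: no outgoing edges from {compress}; recursion stops.
Total rows emitted: 3.

3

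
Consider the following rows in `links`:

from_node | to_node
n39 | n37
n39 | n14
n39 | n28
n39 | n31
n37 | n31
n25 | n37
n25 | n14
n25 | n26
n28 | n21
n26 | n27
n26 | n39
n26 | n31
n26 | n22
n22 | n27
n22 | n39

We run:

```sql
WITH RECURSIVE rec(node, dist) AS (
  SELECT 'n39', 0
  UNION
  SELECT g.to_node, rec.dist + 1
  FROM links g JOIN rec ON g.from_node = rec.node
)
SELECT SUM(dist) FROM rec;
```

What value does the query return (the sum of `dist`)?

Base: (n39, dist=0).
Iteration 1: edges from {n39} -> (n14, dist=1), (n28, dist=1), (n31, dist=1), (n37, dist=1).
Iteration 2: edges from {n14,n28,n31,n37} -> (n21, dist=2), (n31, dist=2).
Iteration 3: no outgoing edges from {n21,n31}; recursion stops.
SUM(dist) = 0 + 1 + 1 + 1 + 1 + 2 + 2 = 8.

8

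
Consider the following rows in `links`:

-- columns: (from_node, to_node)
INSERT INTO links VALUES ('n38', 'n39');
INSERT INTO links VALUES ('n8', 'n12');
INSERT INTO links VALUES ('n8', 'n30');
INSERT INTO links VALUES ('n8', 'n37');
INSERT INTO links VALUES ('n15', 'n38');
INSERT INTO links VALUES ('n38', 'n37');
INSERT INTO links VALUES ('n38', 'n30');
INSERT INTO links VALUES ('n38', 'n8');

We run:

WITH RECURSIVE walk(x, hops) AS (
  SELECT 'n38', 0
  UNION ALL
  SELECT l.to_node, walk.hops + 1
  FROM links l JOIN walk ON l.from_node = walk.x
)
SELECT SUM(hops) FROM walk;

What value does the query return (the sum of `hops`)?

Base: (n38, hops=0).
Iteration 1: edges from {n38} -> (n30, hops=1), (n37, hops=1), (n39, hops=1), (n8, hops=1).
Iteration 2: edges from {n30,n37,n39,n8} -> (n12, hops=2), (n30, hops=2), (n37, hops=2).
Iteration 3: no outgoing edges from {n12,n30,n37}; recursion stops.
SUM(hops) = 0 + 1 + 1 + 1 + 1 + 2 + 2 + 2 = 10.

10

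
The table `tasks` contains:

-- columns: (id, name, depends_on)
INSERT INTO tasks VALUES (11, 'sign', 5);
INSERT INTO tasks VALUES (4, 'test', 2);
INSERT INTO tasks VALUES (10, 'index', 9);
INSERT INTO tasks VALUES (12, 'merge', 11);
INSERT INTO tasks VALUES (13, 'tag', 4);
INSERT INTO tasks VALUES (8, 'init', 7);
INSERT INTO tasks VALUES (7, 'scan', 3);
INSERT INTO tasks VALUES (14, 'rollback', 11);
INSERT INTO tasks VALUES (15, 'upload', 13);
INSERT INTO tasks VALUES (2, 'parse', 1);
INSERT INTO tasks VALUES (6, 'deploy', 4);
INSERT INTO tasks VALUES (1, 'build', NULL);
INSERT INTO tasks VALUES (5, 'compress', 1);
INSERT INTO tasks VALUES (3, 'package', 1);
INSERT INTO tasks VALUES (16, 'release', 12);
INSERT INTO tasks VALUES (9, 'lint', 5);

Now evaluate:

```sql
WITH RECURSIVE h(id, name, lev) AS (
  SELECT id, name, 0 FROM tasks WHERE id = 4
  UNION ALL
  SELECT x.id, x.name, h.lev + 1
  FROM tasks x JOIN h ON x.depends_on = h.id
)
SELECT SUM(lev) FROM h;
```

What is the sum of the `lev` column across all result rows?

4

Base: id=4 (test) at lev 0.
Iteration 1: rows with depends_on in {4} -> deploy (id 6, lev 1), tag (id 13, lev 1).
Iteration 2: rows with depends_on in {6,13} -> upload (id 15, lev 2).
Iteration 3: no rows with depends_on in {15}; recursion stops.
SUM(lev) = 0 + 1 + 1 + 2 = 4.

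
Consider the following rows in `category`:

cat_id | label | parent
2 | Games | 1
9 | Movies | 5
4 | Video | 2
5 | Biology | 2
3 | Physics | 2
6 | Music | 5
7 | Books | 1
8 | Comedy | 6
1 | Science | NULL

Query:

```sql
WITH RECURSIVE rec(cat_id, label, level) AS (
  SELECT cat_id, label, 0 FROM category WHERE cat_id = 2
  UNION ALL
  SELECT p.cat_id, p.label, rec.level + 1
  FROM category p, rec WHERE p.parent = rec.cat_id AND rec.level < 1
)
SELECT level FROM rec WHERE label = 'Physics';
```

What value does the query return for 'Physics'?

Base: cat_id=2 (Games) at level 0.
Iteration 1: rows with parent in {2} -> Physics (id 3, level 1), Video (id 4, level 1), Biology (id 5, level 1).
Iteration 2: level < 1 fails for all current rows; recursion stops.

1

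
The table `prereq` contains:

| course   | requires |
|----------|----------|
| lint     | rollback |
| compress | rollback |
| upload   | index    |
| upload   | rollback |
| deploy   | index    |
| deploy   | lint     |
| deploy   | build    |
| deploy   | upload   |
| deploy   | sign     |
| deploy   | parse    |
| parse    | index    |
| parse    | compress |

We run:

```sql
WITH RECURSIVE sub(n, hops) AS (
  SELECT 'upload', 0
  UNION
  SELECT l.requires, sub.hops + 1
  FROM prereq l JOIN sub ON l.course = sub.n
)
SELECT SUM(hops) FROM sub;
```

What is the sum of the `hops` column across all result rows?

2

Base: (upload, hops=0).
Iteration 1: edges from {upload} -> (index, hops=1), (rollback, hops=1).
Iteration 2: no outgoing edges from {index,rollback}; recursion stops.
SUM(hops) = 0 + 1 + 1 = 2.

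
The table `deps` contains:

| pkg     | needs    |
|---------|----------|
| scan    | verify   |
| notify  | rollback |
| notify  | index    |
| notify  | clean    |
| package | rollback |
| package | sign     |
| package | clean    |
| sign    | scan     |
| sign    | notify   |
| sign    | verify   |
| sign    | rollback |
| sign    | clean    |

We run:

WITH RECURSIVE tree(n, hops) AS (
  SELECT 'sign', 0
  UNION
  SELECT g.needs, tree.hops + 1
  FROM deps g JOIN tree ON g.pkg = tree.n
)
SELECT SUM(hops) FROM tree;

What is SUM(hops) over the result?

Base: (sign, hops=0).
Iteration 1: edges from {sign} -> (clean, hops=1), (notify, hops=1), (rollback, hops=1), (scan, hops=1), (verify, hops=1).
Iteration 2: edges from {clean,notify,rollback,scan,verify} -> (clean, hops=2), (index, hops=2), (rollback, hops=2), (verify, hops=2).
Iteration 3: no outgoing edges from {clean,index,rollback,verify}; recursion stops.
SUM(hops) = 0 + 1 + 1 + 1 + 1 + 1 + 2 + 2 + 2 + 2 = 13.

13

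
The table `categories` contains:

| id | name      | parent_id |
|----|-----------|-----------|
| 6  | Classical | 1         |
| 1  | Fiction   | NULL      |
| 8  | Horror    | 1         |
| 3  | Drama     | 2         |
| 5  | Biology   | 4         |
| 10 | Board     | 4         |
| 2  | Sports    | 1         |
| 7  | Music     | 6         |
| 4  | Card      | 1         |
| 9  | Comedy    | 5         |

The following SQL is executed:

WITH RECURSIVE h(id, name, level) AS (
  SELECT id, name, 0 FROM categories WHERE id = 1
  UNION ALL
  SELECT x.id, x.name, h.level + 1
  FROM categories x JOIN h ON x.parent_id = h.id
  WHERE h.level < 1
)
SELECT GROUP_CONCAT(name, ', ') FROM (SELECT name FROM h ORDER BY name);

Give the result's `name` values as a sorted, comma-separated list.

Card, Classical, Fiction, Horror, Sports

Base: id=1 (Fiction) at level 0.
Iteration 1: rows with parent_id in {1} -> Sports (id 2, level 1), Card (id 4, level 1), Classical (id 6, level 1), Horror (id 8, level 1).
Iteration 2: level < 1 fails for all current rows; recursion stops.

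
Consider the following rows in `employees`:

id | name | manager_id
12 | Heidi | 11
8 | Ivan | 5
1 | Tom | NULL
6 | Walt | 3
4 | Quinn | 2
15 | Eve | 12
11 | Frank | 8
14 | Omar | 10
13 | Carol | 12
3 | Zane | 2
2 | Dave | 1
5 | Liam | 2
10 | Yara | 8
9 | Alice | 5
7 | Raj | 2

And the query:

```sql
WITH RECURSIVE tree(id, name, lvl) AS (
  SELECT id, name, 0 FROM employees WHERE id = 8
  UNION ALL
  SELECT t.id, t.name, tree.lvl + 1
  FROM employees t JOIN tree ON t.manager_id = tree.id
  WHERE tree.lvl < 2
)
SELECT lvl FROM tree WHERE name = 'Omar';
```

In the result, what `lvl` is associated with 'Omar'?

Base: id=8 (Ivan) at lvl 0.
Iteration 1: rows with manager_id in {8} -> Yara (id 10, lvl 1), Frank (id 11, lvl 1).
Iteration 2: rows with manager_id in {10,11} -> Heidi (id 12, lvl 2), Omar (id 14, lvl 2).
Iteration 3: lvl < 2 fails for all current rows; recursion stops.

2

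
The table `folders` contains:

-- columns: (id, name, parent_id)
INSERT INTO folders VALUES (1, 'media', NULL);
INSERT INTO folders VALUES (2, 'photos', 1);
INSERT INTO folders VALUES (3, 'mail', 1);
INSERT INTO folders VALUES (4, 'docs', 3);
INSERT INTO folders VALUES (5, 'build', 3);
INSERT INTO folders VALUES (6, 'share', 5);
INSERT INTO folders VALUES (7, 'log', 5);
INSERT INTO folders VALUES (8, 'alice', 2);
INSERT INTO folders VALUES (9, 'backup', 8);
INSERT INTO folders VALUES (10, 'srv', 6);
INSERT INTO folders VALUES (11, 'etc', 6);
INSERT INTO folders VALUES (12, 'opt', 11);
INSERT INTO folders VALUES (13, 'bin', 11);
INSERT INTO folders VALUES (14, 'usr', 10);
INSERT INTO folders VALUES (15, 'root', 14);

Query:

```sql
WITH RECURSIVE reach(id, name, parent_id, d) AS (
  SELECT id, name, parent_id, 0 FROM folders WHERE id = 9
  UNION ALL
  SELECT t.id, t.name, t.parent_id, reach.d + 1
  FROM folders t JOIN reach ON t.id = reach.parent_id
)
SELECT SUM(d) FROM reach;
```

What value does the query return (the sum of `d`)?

Base: id=9 (backup), parent_id=8, d 0.
Iteration 1: join on id=8 -> alice (id 8, parent_id=2, d 1).
Iteration 2: join on id=2 -> photos (id 2, parent_id=1, d 2).
Iteration 3: join on id=1 -> media (id 1, parent_id=NULL, d 3).
Iteration 4: parent_id is NULL; no match; recursion stops.
SUM(d) = 0 + 1 + 2 + 3 = 6.

6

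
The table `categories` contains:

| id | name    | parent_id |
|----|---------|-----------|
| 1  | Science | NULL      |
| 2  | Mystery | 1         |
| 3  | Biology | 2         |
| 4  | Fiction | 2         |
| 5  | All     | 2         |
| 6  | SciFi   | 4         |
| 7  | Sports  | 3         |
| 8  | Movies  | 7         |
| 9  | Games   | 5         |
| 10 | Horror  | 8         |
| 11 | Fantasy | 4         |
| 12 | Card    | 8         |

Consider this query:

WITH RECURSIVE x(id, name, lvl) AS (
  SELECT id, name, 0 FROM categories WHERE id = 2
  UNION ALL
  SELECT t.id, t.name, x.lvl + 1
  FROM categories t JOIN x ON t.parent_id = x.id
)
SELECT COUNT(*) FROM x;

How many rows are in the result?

Base: id=2 (Mystery) at lvl 0.
Iteration 1: rows with parent_id in {2} -> Biology (id 3, lvl 1), Fiction (id 4, lvl 1), All (id 5, lvl 1).
Iteration 2: rows with parent_id in {3,4,5} -> SciFi (id 6, lvl 2), Sports (id 7, lvl 2), Games (id 9, lvl 2), Fantasy (id 11, lvl 2).
Iteration 3: rows with parent_id in {6,7,9,11} -> Movies (id 8, lvl 3).
Iteration 4: rows with parent_id in {8} -> Horror (id 10, lvl 4), Card (id 12, lvl 4).
Iteration 5: no rows with parent_id in {10,12}; recursion stops.
Total rows emitted: 11.

11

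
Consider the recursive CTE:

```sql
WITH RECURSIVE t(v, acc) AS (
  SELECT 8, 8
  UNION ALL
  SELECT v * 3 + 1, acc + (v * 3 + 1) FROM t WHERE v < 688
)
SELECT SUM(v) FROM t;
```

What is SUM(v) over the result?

1026

Base: v=8, acc=8.
Iteration 1: 8 < 688 holds -> v = 8 * 3 + 1 = 25, acc = 8 + 25 = 33.
Iteration 2: 25 < 688 holds -> v = 25 * 3 + 1 = 76, acc = 33 + 76 = 109.
Iteration 3: 76 < 688 holds -> v = 76 * 3 + 1 = 229, acc = 109 + 229 = 338.
Iteration 4: 229 < 688 holds -> v = 229 * 3 + 1 = 688, acc = 338 + 688 = 1026.
Iteration 5: 688 < 688 fails; recursion stops.
SUM(v) = 8 + 25 + 76 + 229 + 688 = 1026.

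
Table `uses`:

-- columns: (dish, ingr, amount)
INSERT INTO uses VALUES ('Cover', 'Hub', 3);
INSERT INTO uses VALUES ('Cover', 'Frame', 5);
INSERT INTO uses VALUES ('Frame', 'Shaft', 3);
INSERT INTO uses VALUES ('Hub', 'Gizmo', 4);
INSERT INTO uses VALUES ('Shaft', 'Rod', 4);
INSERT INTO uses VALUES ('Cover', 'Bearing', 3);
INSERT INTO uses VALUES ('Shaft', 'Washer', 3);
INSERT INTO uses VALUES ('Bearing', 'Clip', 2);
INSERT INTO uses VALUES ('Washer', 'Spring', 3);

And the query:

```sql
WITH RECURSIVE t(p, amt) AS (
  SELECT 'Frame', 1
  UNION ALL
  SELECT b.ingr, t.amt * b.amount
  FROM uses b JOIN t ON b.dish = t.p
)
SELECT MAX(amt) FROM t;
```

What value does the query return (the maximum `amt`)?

27

Base: (Frame, amt=1).
Iteration 1: components of {Frame} -> Shaft = 1*3 = 3.
Iteration 2: components of {Shaft} -> Rod = 3*4 = 12, Washer = 3*3 = 9.
Iteration 3: components of {Rod,Washer} -> Spring = 9*3 = 27.
Iteration 4: no further components; recursion stops.
amt values: 1, 3, 12, 9, 27; the maximum is 27.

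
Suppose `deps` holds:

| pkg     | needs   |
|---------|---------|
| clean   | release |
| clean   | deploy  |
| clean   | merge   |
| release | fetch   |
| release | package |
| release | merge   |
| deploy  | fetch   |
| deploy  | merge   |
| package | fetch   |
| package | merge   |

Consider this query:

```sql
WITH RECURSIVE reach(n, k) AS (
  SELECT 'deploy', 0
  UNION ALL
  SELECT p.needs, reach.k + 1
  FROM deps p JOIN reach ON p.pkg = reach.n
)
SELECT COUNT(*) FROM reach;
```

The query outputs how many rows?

Base: (deploy, k=0).
Iteration 1: edges from {deploy} -> (fetch, k=1), (merge, k=1).
Iteration 2: no outgoing edges from {fetch,merge}; recursion stops.
Total rows emitted: 3.

3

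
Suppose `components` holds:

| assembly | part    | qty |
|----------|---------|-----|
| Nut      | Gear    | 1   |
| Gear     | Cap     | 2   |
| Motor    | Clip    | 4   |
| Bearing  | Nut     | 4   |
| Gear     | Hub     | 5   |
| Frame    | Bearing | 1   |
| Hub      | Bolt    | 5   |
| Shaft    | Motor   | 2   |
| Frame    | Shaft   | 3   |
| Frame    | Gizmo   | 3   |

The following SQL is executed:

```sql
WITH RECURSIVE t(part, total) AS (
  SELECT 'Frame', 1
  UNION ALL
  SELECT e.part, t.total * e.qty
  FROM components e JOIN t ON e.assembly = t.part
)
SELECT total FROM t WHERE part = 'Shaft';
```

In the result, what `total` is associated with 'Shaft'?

3

Base: (Frame, total=1).
Iteration 1: components of {Frame} -> Bearing = 1*1 = 1, Gizmo = 1*3 = 3, Shaft = 1*3 = 3.
Iteration 2: components of {Bearing,Gizmo,Shaft} -> Motor = 3*2 = 6, Nut = 1*4 = 4.
Iteration 3: components of {Motor,Nut} -> Clip = 6*4 = 24, Gear = 4*1 = 4.
Iteration 4: components of {Clip,Gear} -> Cap = 4*2 = 8, Hub = 4*5 = 20.
Iteration 5: components of {Cap,Hub} -> Bolt = 20*5 = 100.
Iteration 6: no further components; recursion stops.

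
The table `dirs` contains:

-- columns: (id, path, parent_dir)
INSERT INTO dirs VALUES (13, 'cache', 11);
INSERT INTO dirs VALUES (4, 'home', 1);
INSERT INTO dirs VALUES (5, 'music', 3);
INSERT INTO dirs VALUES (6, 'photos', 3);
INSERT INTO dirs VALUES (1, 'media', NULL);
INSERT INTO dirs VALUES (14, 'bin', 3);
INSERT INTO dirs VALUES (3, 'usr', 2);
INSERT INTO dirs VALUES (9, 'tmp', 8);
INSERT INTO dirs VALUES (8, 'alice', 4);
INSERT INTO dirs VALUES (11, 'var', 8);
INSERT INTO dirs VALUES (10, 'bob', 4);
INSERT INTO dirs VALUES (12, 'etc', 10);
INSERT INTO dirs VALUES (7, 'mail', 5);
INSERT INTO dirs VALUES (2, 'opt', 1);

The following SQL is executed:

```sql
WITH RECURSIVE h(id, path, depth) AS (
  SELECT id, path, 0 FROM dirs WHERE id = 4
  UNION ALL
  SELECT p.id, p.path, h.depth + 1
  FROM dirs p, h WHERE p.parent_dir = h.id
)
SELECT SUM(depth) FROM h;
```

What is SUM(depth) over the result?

Base: id=4 (home) at depth 0.
Iteration 1: rows with parent_dir in {4} -> alice (id 8, depth 1), bob (id 10, depth 1).
Iteration 2: rows with parent_dir in {8,10} -> tmp (id 9, depth 2), var (id 11, depth 2), etc (id 12, depth 2).
Iteration 3: rows with parent_dir in {9,11,12} -> cache (id 13, depth 3).
Iteration 4: no rows with parent_dir in {13}; recursion stops.
SUM(depth) = 0 + 1 + 1 + 2 + 2 + 2 + 3 = 11.

11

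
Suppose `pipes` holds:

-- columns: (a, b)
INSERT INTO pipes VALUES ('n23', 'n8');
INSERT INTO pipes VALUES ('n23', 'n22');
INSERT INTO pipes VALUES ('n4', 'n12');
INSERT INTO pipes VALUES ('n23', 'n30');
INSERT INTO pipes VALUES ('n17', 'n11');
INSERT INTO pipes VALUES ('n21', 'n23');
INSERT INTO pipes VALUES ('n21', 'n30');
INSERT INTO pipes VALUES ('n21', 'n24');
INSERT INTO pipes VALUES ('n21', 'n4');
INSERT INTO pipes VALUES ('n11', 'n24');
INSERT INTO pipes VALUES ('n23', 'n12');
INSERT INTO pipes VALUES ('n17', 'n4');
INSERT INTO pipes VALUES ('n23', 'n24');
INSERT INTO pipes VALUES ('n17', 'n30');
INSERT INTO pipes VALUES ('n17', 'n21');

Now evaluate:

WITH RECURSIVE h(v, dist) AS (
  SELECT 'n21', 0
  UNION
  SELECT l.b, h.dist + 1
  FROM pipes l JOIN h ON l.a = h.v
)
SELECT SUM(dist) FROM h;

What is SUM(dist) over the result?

14

Base: (n21, dist=0).
Iteration 1: edges from {n21} -> (n23, dist=1), (n24, dist=1), (n30, dist=1), (n4, dist=1).
Iteration 2: edges from {n23,n24,n30,n4} -> (n12, dist=2), (n22, dist=2), (n24, dist=2), (n30, dist=2), (n8, dist=2). [UNION drops 1 duplicate row(s)]
Iteration 3: no outgoing edges from {n12,n22,n24,n30,n8}; recursion stops.
SUM(dist) = 0 + 1 + 1 + 1 + 1 + 2 + 2 + 2 + 2 + 2 = 14.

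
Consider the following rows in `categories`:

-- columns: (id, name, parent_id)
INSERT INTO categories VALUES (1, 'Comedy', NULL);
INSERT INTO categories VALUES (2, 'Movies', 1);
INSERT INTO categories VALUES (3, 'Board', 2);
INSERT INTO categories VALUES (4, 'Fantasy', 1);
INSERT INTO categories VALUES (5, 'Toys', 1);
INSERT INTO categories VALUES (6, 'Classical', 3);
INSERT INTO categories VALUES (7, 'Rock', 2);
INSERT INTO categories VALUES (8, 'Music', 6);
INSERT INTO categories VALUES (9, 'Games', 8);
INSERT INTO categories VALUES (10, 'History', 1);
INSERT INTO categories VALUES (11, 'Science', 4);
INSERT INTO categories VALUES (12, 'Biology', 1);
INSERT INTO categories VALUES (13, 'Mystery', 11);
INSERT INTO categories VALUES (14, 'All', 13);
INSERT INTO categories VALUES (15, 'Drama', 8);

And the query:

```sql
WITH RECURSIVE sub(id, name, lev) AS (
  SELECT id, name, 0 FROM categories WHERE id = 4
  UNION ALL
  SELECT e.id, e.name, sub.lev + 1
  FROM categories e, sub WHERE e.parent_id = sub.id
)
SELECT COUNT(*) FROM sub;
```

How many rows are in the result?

4

Base: id=4 (Fantasy) at lev 0.
Iteration 1: rows with parent_id in {4} -> Science (id 11, lev 1).
Iteration 2: rows with parent_id in {11} -> Mystery (id 13, lev 2).
Iteration 3: rows with parent_id in {13} -> All (id 14, lev 3).
Iteration 4: no rows with parent_id in {14}; recursion stops.
Total rows emitted: 4.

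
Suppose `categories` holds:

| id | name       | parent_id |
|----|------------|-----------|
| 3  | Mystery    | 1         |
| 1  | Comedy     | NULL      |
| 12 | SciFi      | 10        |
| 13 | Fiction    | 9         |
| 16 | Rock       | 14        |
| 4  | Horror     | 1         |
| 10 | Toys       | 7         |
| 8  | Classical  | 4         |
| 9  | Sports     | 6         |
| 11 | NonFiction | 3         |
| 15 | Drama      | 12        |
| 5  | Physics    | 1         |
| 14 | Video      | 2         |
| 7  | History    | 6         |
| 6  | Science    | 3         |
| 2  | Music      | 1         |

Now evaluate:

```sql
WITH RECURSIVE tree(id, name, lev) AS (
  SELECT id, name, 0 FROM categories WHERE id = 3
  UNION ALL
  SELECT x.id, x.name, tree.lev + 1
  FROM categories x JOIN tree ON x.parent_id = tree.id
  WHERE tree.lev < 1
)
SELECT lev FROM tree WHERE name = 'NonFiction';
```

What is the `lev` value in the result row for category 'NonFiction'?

1

Base: id=3 (Mystery) at lev 0.
Iteration 1: rows with parent_id in {3} -> Science (id 6, lev 1), NonFiction (id 11, lev 1).
Iteration 2: lev < 1 fails for all current rows; recursion stops.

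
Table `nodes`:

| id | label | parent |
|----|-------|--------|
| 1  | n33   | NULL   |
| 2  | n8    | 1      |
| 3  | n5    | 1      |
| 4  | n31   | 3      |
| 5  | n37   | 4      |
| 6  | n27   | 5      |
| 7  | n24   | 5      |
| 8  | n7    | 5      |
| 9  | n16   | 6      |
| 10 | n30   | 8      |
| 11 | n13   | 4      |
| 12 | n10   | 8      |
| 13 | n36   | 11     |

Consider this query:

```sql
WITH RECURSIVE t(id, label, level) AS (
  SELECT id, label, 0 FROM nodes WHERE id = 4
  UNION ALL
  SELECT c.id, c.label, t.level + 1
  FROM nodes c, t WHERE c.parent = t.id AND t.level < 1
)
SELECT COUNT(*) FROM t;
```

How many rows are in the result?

Base: id=4 (n31) at level 0.
Iteration 1: rows with parent in {4} -> n37 (id 5, level 1), n13 (id 11, level 1).
Iteration 2: level < 1 fails for all current rows; recursion stops.
Total rows emitted: 3.

3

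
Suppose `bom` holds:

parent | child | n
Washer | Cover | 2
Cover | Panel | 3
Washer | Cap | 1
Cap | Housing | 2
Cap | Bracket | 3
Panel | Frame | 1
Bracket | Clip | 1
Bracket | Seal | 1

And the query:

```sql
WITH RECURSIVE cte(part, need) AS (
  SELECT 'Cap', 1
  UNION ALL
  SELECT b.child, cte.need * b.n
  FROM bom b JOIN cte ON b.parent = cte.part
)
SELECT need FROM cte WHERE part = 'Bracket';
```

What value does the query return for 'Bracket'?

Base: (Cap, need=1).
Iteration 1: components of {Cap} -> Bracket = 1*3 = 3, Housing = 1*2 = 2.
Iteration 2: components of {Bracket,Housing} -> Clip = 3*1 = 3, Seal = 3*1 = 3.
Iteration 3: no further components; recursion stops.

3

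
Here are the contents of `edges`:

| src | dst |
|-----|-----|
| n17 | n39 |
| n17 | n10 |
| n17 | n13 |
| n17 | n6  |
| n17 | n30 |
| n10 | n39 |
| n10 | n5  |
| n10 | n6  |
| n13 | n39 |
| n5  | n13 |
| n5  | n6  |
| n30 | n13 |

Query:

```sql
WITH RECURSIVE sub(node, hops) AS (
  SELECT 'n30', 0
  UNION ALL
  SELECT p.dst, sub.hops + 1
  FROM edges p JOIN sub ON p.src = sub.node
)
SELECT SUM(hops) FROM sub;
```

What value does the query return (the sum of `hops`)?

3

Base: (n30, hops=0).
Iteration 1: edges from {n30} -> (n13, hops=1).
Iteration 2: edges from {n13} -> (n39, hops=2).
Iteration 3: no outgoing edges from {n39}; recursion stops.
SUM(hops) = 0 + 1 + 2 = 3.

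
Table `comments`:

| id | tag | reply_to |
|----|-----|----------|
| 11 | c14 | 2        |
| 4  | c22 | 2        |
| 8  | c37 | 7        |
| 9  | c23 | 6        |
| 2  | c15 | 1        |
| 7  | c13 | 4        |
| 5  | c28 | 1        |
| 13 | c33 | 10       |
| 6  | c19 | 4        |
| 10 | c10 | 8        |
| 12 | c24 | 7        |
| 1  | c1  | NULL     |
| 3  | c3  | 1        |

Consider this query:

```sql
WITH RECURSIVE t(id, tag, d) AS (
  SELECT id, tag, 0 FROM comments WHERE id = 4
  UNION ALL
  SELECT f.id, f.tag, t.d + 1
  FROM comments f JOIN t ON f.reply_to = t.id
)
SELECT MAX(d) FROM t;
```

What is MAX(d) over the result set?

4

Base: id=4 (c22) at d 0.
Iteration 1: rows with reply_to in {4} -> c19 (id 6, d 1), c13 (id 7, d 1).
Iteration 2: rows with reply_to in {6,7} -> c37 (id 8, d 2), c23 (id 9, d 2), c24 (id 12, d 2).
Iteration 3: rows with reply_to in {8,9,12} -> c10 (id 10, d 3).
Iteration 4: rows with reply_to in {10} -> c33 (id 13, d 4).
Iteration 5: no rows with reply_to in {13}; recursion stops.
d values: 0, 1, 1, 2, 2, 2, 3, 4; the maximum is 4.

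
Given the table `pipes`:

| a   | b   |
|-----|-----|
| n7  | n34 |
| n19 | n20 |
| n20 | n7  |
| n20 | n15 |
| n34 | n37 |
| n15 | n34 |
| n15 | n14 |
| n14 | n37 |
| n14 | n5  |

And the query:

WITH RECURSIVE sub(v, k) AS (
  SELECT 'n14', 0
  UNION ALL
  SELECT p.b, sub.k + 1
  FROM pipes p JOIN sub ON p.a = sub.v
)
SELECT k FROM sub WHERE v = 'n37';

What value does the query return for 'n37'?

1

Base: (n14, k=0).
Iteration 1: edges from {n14} -> (n37, k=1), (n5, k=1).
Iteration 2: no outgoing edges from {n37,n5}; recursion stops.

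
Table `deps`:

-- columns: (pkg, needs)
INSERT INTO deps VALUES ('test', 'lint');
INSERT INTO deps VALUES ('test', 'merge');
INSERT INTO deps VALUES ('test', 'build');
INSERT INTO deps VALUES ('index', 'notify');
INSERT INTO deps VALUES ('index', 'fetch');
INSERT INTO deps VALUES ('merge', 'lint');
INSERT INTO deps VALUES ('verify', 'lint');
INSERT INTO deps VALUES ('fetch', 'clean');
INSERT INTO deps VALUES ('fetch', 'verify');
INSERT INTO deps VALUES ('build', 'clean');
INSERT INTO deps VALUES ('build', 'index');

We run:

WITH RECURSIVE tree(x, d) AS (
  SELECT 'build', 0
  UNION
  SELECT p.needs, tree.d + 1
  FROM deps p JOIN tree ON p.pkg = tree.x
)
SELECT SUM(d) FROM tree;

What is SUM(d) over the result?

Base: (build, d=0).
Iteration 1: edges from {build} -> (clean, d=1), (index, d=1).
Iteration 2: edges from {clean,index} -> (fetch, d=2), (notify, d=2).
Iteration 3: edges from {fetch,notify} -> (clean, d=3), (verify, d=3).
Iteration 4: edges from {clean,verify} -> (lint, d=4).
Iteration 5: no outgoing edges from {lint}; recursion stops.
SUM(d) = 0 + 1 + 1 + 2 + 2 + 3 + 3 + 4 = 16.

16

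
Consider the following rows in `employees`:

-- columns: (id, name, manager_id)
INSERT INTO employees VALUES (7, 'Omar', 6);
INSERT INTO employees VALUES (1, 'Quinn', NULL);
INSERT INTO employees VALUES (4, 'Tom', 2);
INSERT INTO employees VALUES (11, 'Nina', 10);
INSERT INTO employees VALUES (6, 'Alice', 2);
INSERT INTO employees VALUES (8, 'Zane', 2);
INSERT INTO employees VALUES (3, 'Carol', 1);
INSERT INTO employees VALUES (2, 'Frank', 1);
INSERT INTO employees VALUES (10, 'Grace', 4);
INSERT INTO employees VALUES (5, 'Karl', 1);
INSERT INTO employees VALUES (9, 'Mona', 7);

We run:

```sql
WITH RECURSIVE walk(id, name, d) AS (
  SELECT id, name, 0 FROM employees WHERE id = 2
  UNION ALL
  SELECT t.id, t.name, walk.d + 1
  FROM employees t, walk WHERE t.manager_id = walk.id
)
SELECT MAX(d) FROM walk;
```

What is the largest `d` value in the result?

Base: id=2 (Frank) at d 0.
Iteration 1: rows with manager_id in {2} -> Tom (id 4, d 1), Alice (id 6, d 1), Zane (id 8, d 1).
Iteration 2: rows with manager_id in {4,6,8} -> Omar (id 7, d 2), Grace (id 10, d 2).
Iteration 3: rows with manager_id in {7,10} -> Mona (id 9, d 3), Nina (id 11, d 3).
Iteration 4: no rows with manager_id in {9,11}; recursion stops.
d values: 0, 1, 1, 1, 2, 2, 3, 3; the maximum is 3.

3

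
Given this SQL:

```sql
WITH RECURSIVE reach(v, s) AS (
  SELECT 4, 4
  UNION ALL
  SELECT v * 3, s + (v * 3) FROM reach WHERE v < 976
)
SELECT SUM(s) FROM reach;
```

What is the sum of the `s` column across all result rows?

6544

Base: v=4, s=4.
Iteration 1: 4 < 976 holds -> v = 4 * 3 = 12, s = 4 + 12 = 16.
Iteration 2: 12 < 976 holds -> v = 12 * 3 = 36, s = 16 + 36 = 52.
Iteration 3: 36 < 976 holds -> v = 36 * 3 = 108, s = 52 + 108 = 160.
Iteration 4: 108 < 976 holds -> v = 108 * 3 = 324, s = 160 + 324 = 484.
Iteration 5: 324 < 976 holds -> v = 324 * 3 = 972, s = 484 + 972 = 1456.
Iteration 6: 972 < 976 holds -> v = 972 * 3 = 2916, s = 1456 + 2916 = 4372.
Iteration 7: 2916 < 976 fails; recursion stops.
SUM(s) = 4 + 16 + 52 + 160 + 484 + 1456 + 4372 = 6544.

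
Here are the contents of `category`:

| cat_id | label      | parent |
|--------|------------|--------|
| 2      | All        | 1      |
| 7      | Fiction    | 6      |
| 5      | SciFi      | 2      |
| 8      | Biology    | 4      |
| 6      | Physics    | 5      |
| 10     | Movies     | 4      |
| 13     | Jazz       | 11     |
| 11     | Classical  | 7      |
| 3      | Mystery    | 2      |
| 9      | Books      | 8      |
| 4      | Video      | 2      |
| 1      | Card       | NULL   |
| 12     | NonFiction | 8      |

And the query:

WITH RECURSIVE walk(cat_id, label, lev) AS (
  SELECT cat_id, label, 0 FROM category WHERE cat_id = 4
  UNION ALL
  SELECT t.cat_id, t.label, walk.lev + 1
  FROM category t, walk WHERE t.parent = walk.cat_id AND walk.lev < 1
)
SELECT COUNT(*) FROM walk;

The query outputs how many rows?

3

Base: cat_id=4 (Video) at lev 0.
Iteration 1: rows with parent in {4} -> Biology (id 8, lev 1), Movies (id 10, lev 1).
Iteration 2: lev < 1 fails for all current rows; recursion stops.
Total rows emitted: 3.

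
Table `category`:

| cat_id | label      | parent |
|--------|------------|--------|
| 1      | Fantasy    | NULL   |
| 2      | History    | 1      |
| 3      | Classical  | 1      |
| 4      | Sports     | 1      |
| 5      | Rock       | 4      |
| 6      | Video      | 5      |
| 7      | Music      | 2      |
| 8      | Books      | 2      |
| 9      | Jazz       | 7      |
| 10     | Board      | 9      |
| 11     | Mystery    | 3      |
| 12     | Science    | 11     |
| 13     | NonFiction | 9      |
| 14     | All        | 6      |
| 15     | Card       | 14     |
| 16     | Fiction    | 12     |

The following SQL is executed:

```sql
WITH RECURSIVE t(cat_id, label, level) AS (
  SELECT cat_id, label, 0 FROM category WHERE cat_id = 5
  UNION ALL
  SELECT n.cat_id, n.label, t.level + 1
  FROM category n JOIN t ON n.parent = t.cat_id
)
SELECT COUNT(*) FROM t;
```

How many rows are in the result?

4

Base: cat_id=5 (Rock) at level 0.
Iteration 1: rows with parent in {5} -> Video (id 6, level 1).
Iteration 2: rows with parent in {6} -> All (id 14, level 2).
Iteration 3: rows with parent in {14} -> Card (id 15, level 3).
Iteration 4: no rows with parent in {15}; recursion stops.
Total rows emitted: 4.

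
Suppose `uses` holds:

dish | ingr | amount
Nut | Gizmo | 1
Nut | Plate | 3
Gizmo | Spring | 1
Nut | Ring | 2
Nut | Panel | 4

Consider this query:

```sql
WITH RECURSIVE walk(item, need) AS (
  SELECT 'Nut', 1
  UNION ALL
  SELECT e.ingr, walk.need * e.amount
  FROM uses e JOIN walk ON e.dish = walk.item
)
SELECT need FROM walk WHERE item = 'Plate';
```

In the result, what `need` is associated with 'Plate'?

Base: (Nut, need=1).
Iteration 1: components of {Nut} -> Gizmo = 1*1 = 1, Panel = 1*4 = 4, Plate = 1*3 = 3, Ring = 1*2 = 2.
Iteration 2: components of {Gizmo,Panel,Plate,Ring} -> Spring = 1*1 = 1.
Iteration 3: no further components; recursion stops.

3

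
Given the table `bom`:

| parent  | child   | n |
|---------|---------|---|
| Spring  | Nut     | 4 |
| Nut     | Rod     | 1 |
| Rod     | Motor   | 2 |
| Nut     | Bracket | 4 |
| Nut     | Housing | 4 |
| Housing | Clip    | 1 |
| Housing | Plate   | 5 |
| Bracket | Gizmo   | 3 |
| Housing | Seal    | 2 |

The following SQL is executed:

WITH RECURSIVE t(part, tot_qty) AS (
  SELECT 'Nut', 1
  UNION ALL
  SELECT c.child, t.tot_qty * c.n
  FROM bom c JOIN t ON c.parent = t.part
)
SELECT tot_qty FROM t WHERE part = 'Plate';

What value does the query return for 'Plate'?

20

Base: (Nut, tot_qty=1).
Iteration 1: components of {Nut} -> Bracket = 1*4 = 4, Housing = 1*4 = 4, Rod = 1*1 = 1.
Iteration 2: components of {Bracket,Housing,Rod} -> Clip = 4*1 = 4, Gizmo = 4*3 = 12, Motor = 1*2 = 2, Plate = 4*5 = 20, Seal = 4*2 = 8.
Iteration 3: no further components; recursion stops.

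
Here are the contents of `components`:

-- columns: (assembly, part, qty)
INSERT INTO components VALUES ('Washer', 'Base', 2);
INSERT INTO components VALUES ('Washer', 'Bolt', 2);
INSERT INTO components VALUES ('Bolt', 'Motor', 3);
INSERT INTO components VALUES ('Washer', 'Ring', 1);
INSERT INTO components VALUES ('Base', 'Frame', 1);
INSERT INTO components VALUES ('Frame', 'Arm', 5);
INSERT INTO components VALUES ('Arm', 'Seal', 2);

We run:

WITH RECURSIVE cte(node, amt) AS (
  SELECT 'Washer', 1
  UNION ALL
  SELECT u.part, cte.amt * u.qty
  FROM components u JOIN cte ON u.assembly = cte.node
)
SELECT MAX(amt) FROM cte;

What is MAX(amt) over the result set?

20

Base: (Washer, amt=1).
Iteration 1: components of {Washer} -> Base = 1*2 = 2, Bolt = 1*2 = 2, Ring = 1*1 = 1.
Iteration 2: components of {Base,Bolt,Ring} -> Frame = 2*1 = 2, Motor = 2*3 = 6.
Iteration 3: components of {Frame,Motor} -> Arm = 2*5 = 10.
Iteration 4: components of {Arm} -> Seal = 10*2 = 20.
Iteration 5: no further components; recursion stops.
amt values: 1, 2, 2, 1, 2, 6, 10, 20; the maximum is 20.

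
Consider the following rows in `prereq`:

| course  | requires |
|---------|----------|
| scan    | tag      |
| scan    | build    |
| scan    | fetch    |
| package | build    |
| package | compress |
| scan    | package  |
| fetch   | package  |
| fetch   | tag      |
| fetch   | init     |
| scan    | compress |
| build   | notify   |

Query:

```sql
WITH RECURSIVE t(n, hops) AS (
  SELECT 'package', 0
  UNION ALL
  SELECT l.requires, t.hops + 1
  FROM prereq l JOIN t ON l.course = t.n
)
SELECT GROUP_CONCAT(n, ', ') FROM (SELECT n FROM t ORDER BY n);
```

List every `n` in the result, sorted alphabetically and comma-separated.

Base: (package, hops=0).
Iteration 1: edges from {package} -> (build, hops=1), (compress, hops=1).
Iteration 2: edges from {build,compress} -> (notify, hops=2).
Iteration 3: no outgoing edges from {notify}; recursion stops.

build, compress, notify, package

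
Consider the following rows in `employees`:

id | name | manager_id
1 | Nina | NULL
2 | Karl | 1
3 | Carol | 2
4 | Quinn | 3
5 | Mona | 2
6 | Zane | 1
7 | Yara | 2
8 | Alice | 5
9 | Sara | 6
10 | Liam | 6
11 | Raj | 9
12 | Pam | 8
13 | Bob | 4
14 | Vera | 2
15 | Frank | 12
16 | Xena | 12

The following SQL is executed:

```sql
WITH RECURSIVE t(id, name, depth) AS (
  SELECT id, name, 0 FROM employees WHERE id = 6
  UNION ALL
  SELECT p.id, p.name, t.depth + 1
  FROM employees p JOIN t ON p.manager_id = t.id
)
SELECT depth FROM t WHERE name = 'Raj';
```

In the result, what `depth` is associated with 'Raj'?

Base: id=6 (Zane) at depth 0.
Iteration 1: rows with manager_id in {6} -> Sara (id 9, depth 1), Liam (id 10, depth 1).
Iteration 2: rows with manager_id in {9,10} -> Raj (id 11, depth 2).
Iteration 3: no rows with manager_id in {11}; recursion stops.

2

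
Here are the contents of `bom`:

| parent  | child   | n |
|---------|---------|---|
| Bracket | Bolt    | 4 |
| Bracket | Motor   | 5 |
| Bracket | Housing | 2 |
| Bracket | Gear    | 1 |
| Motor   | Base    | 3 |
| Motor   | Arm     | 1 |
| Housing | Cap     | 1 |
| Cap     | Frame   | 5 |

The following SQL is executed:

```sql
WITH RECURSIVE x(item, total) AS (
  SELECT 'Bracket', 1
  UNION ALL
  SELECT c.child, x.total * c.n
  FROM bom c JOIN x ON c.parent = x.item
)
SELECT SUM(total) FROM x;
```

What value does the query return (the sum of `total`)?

Base: (Bracket, total=1).
Iteration 1: components of {Bracket} -> Bolt = 1*4 = 4, Gear = 1*1 = 1, Housing = 1*2 = 2, Motor = 1*5 = 5.
Iteration 2: components of {Bolt,Gear,Housing,Motor} -> Arm = 5*1 = 5, Base = 5*3 = 15, Cap = 2*1 = 2.
Iteration 3: components of {Arm,Base,Cap} -> Frame = 2*5 = 10.
Iteration 4: no further components; recursion stops.
SUM(total) = 1 + 4 + 5 + 2 + 1 + 15 + 5 + 2 + 10 = 45.

45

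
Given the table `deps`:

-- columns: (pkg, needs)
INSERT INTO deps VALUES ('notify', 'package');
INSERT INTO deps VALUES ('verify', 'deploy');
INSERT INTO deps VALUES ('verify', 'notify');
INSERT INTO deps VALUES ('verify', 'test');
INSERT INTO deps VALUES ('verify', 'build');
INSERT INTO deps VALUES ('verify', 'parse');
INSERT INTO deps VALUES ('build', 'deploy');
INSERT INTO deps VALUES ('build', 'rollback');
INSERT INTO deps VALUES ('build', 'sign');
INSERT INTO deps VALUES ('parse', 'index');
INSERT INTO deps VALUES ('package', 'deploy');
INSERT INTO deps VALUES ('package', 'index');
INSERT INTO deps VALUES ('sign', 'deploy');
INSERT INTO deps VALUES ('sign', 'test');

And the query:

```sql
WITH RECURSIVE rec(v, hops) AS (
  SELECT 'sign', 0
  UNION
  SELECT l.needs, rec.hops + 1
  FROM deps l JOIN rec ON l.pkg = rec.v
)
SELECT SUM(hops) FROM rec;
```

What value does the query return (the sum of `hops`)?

2

Base: (sign, hops=0).
Iteration 1: edges from {sign} -> (deploy, hops=1), (test, hops=1).
Iteration 2: no outgoing edges from {deploy,test}; recursion stops.
SUM(hops) = 0 + 1 + 1 = 2.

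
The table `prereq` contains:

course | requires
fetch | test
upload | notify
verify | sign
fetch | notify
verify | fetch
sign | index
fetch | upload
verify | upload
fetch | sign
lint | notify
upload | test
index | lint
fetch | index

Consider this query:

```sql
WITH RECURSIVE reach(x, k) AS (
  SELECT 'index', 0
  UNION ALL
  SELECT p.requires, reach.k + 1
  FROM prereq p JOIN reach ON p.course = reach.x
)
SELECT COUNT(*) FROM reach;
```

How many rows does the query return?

Base: (index, k=0).
Iteration 1: edges from {index} -> (lint, k=1).
Iteration 2: edges from {lint} -> (notify, k=2).
Iteration 3: no outgoing edges from {notify}; recursion stops.
Total rows emitted: 3.

3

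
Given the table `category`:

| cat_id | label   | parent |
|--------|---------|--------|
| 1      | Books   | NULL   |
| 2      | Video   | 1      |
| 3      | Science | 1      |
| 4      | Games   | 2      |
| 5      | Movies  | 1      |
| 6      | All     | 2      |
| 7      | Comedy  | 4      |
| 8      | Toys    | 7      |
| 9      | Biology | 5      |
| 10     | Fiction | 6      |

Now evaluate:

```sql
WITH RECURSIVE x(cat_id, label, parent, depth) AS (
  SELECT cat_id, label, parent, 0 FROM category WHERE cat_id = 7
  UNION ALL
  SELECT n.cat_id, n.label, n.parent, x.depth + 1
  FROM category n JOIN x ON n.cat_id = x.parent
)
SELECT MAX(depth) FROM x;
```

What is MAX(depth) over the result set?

3

Base: cat_id=7 (Comedy), parent=4, depth 0.
Iteration 1: join on cat_id=4 -> Games (id 4, parent=2, depth 1).
Iteration 2: join on cat_id=2 -> Video (id 2, parent=1, depth 2).
Iteration 3: join on cat_id=1 -> Books (id 1, parent=NULL, depth 3).
Iteration 4: parent is NULL; no match; recursion stops.
depth values: 0, 1, 2, 3; the maximum is 3.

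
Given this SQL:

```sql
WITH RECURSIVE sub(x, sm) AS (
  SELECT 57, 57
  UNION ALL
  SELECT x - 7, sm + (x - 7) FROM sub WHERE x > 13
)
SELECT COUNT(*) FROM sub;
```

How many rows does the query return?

Base: x=57, sm=57.
Iteration 1: 57 > 13 holds -> x = 57 - 7 = 50, sm = 57 + 50 = 107.
Iteration 2: 50 > 13 holds -> x = 50 - 7 = 43, sm = 107 + 43 = 150.
Iteration 3: 43 > 13 holds -> x = 43 - 7 = 36, sm = 150 + 36 = 186.
Iteration 4: 36 > 13 holds -> x = 36 - 7 = 29, sm = 186 + 29 = 215.
Iteration 5: 29 > 13 holds -> x = 29 - 7 = 22, sm = 215 + 22 = 237.
Iteration 6: 22 > 13 holds -> x = 22 - 7 = 15, sm = 237 + 15 = 252.
Iteration 7: 15 > 13 holds -> x = 15 - 7 = 8, sm = 252 + 8 = 260.
Iteration 8: 8 > 13 fails; recursion stops.
Total rows emitted: 8.

8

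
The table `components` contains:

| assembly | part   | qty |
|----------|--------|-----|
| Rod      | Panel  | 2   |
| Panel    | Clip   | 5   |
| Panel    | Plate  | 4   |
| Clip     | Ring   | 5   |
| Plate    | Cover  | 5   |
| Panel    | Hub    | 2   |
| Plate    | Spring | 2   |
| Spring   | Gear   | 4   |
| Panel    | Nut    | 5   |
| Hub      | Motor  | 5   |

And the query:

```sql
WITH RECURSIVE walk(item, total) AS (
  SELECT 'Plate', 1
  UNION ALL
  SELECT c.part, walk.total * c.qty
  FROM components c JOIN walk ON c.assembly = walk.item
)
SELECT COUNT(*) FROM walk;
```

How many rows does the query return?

4

Base: (Plate, total=1).
Iteration 1: components of {Plate} -> Cover = 1*5 = 5, Spring = 1*2 = 2.
Iteration 2: components of {Cover,Spring} -> Gear = 2*4 = 8.
Iteration 3: no further components; recursion stops.
Total rows emitted: 4.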